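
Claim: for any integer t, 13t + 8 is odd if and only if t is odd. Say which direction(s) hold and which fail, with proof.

Both directions hold.

Forward direction. Suppose 13t + 8 is odd. Since 13 is odd, 13t and t have the same parity, so 13t + 8 ≡ t + 8 (mod 2). As 8 is even, 13t + 8 is odd exactly when t is odd. Thus t is odd.

Converse. Suppose t is odd; write t = 2j + 1. Then 13t + 8 = 13·(2j + 1) + 8 = 2·13j + 21, which is odd.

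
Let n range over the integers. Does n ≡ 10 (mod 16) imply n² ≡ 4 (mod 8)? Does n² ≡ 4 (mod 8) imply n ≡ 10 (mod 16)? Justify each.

Only the forward direction holds.

(⇒) Suppose n ≡ 10 (mod 16). Then n² ≡ 10² = 100 (mod 16), and since 8 ∣ 16, also n² ≡ 4 (mod 8).

(⇐) This fails: take n = 2. Then 2² = 4 ≡ 4 (mod 8), yet 2 ≡ 2 (mod 16), not 10.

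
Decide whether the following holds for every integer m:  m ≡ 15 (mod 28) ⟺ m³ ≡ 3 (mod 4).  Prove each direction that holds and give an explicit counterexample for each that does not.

Not equivalent: only (⇒) holds.

Forward direction. Suppose m ≡ 15 (mod 28). Then m³ ≡ 15³ = 3375 (mod 28), and since 4 ∣ 28, also m³ ≡ 3 (mod 4).

Converse. This fails: take m = 3. Then 3³ = 27 ≡ 3 (mod 4), yet 3 ≡ 3 (mod 28), not 15.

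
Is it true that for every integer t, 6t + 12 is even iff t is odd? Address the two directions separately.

(⇒) fails; (⇐) holds.

Forward direction. This fails: take t = 2. Then 6t + 12 = 24, which is even, yet t = 2 is even, not odd.

Converse. Suppose t is odd. Since 6 is even, 6t is even for every t, so 6t + 12 has the same parity as 12, which is even. Hence 6t + 12 is even.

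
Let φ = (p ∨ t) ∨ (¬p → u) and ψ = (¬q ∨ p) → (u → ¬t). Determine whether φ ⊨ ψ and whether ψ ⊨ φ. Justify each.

Neither implication holds.

(→) This fails. Under p = F, t = T, q = F, u = T, the left side is true but the right side is false.

(←) This fails. Under p = F, t = F, q = F, u = F, the left side is false but the right side is true.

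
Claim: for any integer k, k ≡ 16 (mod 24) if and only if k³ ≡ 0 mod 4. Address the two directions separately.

Not equivalent: only (⇒) holds.

Forward direction. Suppose k ≡ 16 (mod 24). Then k³ ≡ 16³ = 4096 (mod 24), and since 4 ∣ 24, also k³ ≡ 0 (mod 4).

Converse. This fails: take k = 0. Then 0³ = 0 ≡ 0 (mod 4), yet 0 ≡ 0 (mod 24), not 16.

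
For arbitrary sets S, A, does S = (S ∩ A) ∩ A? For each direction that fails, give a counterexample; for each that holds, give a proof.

(⊆) fails; (⊇) holds.

(⟹) This inclusion fails. Take S = {1}, A = ∅; then 1 ∈ S but 1 ∉ (S ∩ A) ∩ A.

(⟸) Let x ∈ (S ∩ A) ∩ A. Then x ∈ S ∩ A, from which x ∈ S.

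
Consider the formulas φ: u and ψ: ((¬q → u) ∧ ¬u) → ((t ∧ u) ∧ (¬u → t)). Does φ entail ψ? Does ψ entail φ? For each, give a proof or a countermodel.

(⇒) holds; (⇐) fails.

[⇒] Assume the antecedent. If q is true, the antecedent forces (q = T, u = T, t = F) or (q = T, u = T, t = T), and the consequent holds there. If q is false, the consequent reduces to true regardless of the other variables. Either way the consequent holds.

[⇐] This fails. Under q = F, u = F, t = F, the left side is false but the right side is true.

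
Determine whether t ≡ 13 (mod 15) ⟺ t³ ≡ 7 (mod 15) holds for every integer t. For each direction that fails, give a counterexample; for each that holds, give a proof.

Equivalent; both directions hold.

Forward direction. Suppose t ≡ 13 (mod 15). Write t = 15j + 13. Then (15j + 13)³ = 3375j³ + 8775j² + 7605j + 2197 = 15(225j³ + 585j² + 507j + 146) + 7, so t³ ≡ 7 (mod 15).

Converse. Suppose t³ ≡ 7 (mod 15). The only residue r in {0, …, 14} with r³ ≡ 7 (mod 15) is r = 13, so t ≡ 13 (mod 15).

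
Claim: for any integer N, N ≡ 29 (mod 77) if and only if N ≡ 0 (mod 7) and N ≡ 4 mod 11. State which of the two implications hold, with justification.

(→) This fails: N = 29 gives 29 ≡ 29 (mod 77) but 29 ≡ 1 (mod 7), so the conjunction on the right does not hold.

(←) This fails: N = 70 satisfies both congruences on the right (70 ≡ 0 mod 7 and 70 ≡ 4 mod 11) yet 70 ≡ 70 (mod 77), not 29.

(⇒) fails and (⇐) fails.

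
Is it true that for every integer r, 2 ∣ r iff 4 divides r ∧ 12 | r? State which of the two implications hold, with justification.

Only the converse holds.

(←) Suppose 4 ∣ r and 12 ∣ r. Any common multiple of 4 and 12 is a multiple of their lcm; here lcm(4, 12) = 4·12/gcd(4, 12) = 48/4 = 12, so 12 ∣ r. Since 2 ∣ 12, it follows that 2 ∣ r.

(→) This fails: take r = 2. Certainly 2 ∣ 2, but 4 ∤ 2.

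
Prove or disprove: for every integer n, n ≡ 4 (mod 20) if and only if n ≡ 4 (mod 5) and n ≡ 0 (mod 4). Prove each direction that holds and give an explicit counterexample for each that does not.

Both directions hold.

(→) Suppose n ≡ 4 (mod 20); write n = 20j + 4. Since 5 ∣ 20, reducing mod 5 gives n ≡ 4 (mod 5); since 4 ∣ 20, reducing mod 4 gives n ≡ 4 ≡ 0 (mod 4).

(←) Conversely, if n ≡ 4 (mod 5) and n ≡ 0 (mod 4), then by the Chinese remainder theorem n ≡ 4 (mod 20). This is exactly n ≡ 4 (mod 20).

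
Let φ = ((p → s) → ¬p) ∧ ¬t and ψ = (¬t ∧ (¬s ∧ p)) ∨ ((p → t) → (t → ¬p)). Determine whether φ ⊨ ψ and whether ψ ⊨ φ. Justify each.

Only the forward direction holds.

[⇒] Assume the antecedent. If p is true, the antecedent forces (p = T, s = F, t = F), and the consequent holds there. If p is false, the consequent reduces to true regardless of the other variables. Either way the consequent holds.

[⇐] This fails. Under p = T, s = T, t = F, the left side is false but the right side is true.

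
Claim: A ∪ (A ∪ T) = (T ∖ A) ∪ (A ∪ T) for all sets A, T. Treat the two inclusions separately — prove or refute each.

Both inclusions hold; the sets are equal.

Forward inclusion. Let x ∈ A ∪ (A ∪ T). Then either x ∈ A and x ∉ T; or x ∈ T and x ∉ A; or x ∈ A ∩ T. In each case x ∈ (T ∖ A) ∪ (A ∪ T), so A ∪ (A ∪ T) ⊆ (T ∖ A) ∪ (A ∪ T).

Reverse inclusion. Let x ∈ (T ∖ A) ∪ (A ∪ T). Then either x ∈ A and x ∉ T; or x ∈ T and x ∉ A; or x ∈ A ∩ T. In each case x ∈ A ∪ (A ∪ T), so (T ∖ A) ∪ (A ∪ T) ⊆ A ∪ (A ∪ T).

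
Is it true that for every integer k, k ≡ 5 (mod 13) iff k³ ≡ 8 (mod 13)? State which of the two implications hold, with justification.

Only the forward implication holds.

(←) This fails: take k = 2. Then 2³ = 8 ≡ 8 (mod 13), yet 2 ≡ 2 (mod 13), not 5.

(→) Suppose k ≡ 5 (mod 13). Write k = 13j + 5. Then (13j + 5)³ = 2197j³ + 2535j² + 975j + 125 = 13(169j³ + 195j² + 75j + 9) + 8, so k³ ≡ 8 (mod 13).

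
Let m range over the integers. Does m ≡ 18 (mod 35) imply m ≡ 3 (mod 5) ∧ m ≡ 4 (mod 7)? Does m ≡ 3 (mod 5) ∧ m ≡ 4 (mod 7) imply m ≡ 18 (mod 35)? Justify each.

Forward direction. Suppose m ≡ 18 (mod 35); write m = 35j + 18. Since 5 ∣ 35, reducing mod 5 gives m ≡ 18 ≡ 3 (mod 5); since 7 ∣ 35, reducing mod 7 gives m ≡ 18 ≡ 4 (mod 7).

Converse. If m ≡ 3 (mod 5) and m ≡ 4 (mod 7), then by the Chinese remainder theorem m ≡ 18 (mod 35). This is exactly m ≡ 18 (mod 35).

Both directions hold.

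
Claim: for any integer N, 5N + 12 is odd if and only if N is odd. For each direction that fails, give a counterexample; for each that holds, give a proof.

Equivalent; both directions hold.

[⇒] Suppose 5N + 12 is odd. Since 5 is odd, 5N and N have the same parity, so 5N + 12 ≡ N + 12 (mod 2). As 12 is even, 5N + 12 is odd exactly when N is odd. Thus N is odd.

[⇐] Conversely, suppose N is odd; write N = 2j + 1. Then 5N + 12 = 5·(2j + 1) + 12 = 2·5j + 17, which is odd.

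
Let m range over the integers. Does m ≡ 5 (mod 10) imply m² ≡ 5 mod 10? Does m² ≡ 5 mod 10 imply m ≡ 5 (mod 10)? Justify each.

(⇒) Suppose m ≡ 5 (mod 10). Write m = 10j + 5. Then (10j + 5)² = 100j² + 100j + 25 = 10(10j² + 10j + 2) + 5, so m² ≡ 5 (mod 10).

(⇐) Conversely, suppose m² ≡ 5 (mod 10). The only residue r in {0, …, 9} with r² ≡ 5 (mod 10) is r = 5, so m ≡ 5 (mod 10).

Both directions hold.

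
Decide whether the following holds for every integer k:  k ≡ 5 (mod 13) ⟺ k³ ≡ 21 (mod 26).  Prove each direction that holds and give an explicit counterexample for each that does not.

(⟹) This fails: take k = 18. Then 18 ≡ 5 (mod 13), but 18³ = 5832 ≡ 8 (mod 26), not 21.

(⟸) This fails: take k = 15. Then 15³ = 3375 ≡ 21 (mod 26), yet 15 ≡ 2 (mod 13), not 5.

Neither implication holds.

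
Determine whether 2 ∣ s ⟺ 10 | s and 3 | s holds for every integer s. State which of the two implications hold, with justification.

(⇒) fails; (⇐) holds.

(⇒) This fails: take s = 2. Certainly 2 ∣ 2, but 10 ∤ 2.

(⇐) Suppose 10 ∣ s and 3 ∣ s. Any common multiple of 10 and 3 is a multiple of their lcm; here gcd(10, 3) = 1, so lcm(10, 3) = 10·3 = 30, so 30 ∣ s. Since 2 ∣ 30, it follows that 2 ∣ s.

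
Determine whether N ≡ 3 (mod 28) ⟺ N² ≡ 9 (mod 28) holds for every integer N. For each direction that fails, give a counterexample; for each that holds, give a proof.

(←) This fails: take N = 11. Then 11² = 121 ≡ 9 (mod 28), yet 11 ≡ 11 (mod 28), not 3.

(→) Suppose N ≡ 3 (mod 28). Write N = 28j + 3. Then (28j + 3)² = 784j² + 168j + 9 = 28(28j² + 6j) + 9, so N² ≡ 9 (mod 28).

Only the forward direction holds.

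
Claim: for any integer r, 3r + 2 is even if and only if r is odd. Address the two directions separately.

(⇒) fails and (⇐) fails.

(→) This fails: r = 4 gives 3r + 2 = 14, which is even, but 4 is even, not odd.

(←) This also fails: r = 7 is odd, but 3r + 2 = 23 is odd, not even.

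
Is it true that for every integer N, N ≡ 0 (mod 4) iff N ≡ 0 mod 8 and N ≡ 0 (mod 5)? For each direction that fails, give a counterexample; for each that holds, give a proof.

(⟹) This fails: N = 32 gives 32 ≡ 0 (mod 4) but 32 ≡ 2 (mod 5), so the conjunction on the right does not hold.

(⟸) Conversely, if N ≡ 0 (mod 8) and N ≡ 0 (mod 5), then by the Chinese remainder theorem N ≡ 0 (mod 40). Since 0 ≡ 0 (mod 4) and 4 ∣ 40, we get N ≡ 0 (mod 4).

Only the converse holds.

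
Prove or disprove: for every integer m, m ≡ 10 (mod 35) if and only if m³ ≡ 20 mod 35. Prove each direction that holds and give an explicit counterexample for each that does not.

(⇒) holds; (⇐) fails.

(⟹) Suppose m ≡ 10 (mod 35). Write m = 35j + 10. Then (35j + 10)³ = 42875j³ + 36750j² + 10500j + 1000 = 35(1225j³ + 1050j² + 300j + 28) + 20, so m³ ≡ 20 (mod 35).

(⟸) This fails: take m = 5. Then 5³ = 125 ≡ 20 (mod 35), yet 5 ≡ 5 (mod 35), not 10.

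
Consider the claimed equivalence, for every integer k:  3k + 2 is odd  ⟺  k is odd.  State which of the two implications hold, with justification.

(⟸) Suppose k is odd; write k = 2j + 1. Then 3k + 2 = 3·(2j + 1) + 2 = 2·3j + 5, which is odd.

(⟹) Suppose 3k + 2 is odd. Since 3 is odd, 3k and k have the same parity, so 3k + 2 ≡ k + 2 (mod 2). As 2 is even, 3k + 2 is odd exactly when k is odd. Thus k is odd.

Both directions hold.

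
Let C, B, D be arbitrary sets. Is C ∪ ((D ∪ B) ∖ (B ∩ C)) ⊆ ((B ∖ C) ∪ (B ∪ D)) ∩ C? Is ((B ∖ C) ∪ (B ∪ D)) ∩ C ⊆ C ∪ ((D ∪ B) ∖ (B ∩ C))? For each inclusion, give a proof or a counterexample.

The sets are not equal: only the reverse inclusion holds.

(⊇) Let x ∈ ((B ∖ C) ∪ (B ∪ D)) ∩ C. Then either x ∈ C ∩ B and x ∉ D; or x ∈ C ∩ D and x ∉ B; or x ∈ C ∩ B ∩ D. In each case x ∈ C ∪ ((D ∪ B) ∖ (B ∩ C)), so ((B ∖ C) ∪ (B ∪ D)) ∩ C ⊆ C ∪ ((D ∪ B) ∖ (B ∩ C)).

(⊆) This inclusion fails. Take C = {1}, B = ∅, D = ∅; then 1 ∈ C ∪ ((D ∪ B) ∖ (B ∩ C)) but 1 ∉ ((B ∖ C) ∪ (B ∪ D)) ∩ C.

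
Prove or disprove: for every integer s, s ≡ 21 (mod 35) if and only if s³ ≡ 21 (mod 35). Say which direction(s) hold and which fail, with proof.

[⇒] Suppose s ≡ 21 (mod 35). Write s = 35j + 21. Then (35j + 21)³ = 42875j³ + 77175j² + 46305j + 9261 = 35(1225j³ + 2205j² + 1323j + 264) + 21, so s³ ≡ 21 (mod 35).

[⇐] Conversely, suppose s³ ≡ 21 (mod 35). The only residue r in {0, …, 34} with r³ ≡ 21 (mod 35) is r = 21, so s ≡ 21 (mod 35).

Equivalent; both directions hold.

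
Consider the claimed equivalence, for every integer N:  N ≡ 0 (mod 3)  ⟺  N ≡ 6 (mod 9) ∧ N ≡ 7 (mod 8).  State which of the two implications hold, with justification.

Not equivalent: only (⇐) holds.

Forward direction. This fails: N = 0 gives 0 ≡ 0 (mod 3) but 0 ≡ 0 (mod 9), so the conjunction on the right does not hold.

Converse. If N ≡ 6 (mod 9) and N ≡ 7 (mod 8), then by the Chinese remainder theorem N ≡ 15 (mod 72). Since 15 ≡ 0 (mod 3) and 3 ∣ 72, we get N ≡ 0 (mod 3).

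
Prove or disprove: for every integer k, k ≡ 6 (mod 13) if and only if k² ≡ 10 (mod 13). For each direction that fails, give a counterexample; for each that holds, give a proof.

(⇒) holds; (⇐) fails.

[⇐] This fails: take k = 7. Then 7² = 49 ≡ 10 (mod 13), yet 7 ≡ 7 (mod 13), not 6.

[⇒] Suppose k ≡ 6 (mod 13). Write k = 13j + 6. Then (13j + 6)² = 169j² + 156j + 36 = 13(13j² + 12j + 2) + 10, so k² ≡ 10 (mod 13).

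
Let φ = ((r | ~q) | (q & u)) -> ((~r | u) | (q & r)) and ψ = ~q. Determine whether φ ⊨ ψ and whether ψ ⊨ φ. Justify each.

(⇒) fails and (⇐) fails.

(→) This fails. Under q = T, u = F, r = F, the left side is true but the right side is false.

(←) This fails. Under q = F, u = F, r = T, the left side is false but the right side is true.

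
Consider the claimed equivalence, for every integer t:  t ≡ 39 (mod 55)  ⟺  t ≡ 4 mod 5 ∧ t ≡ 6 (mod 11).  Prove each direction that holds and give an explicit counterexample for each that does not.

(⇒) Suppose t ≡ 39 (mod 55); write t = 55j + 39. Since 5 ∣ 55, reducing mod 5 gives t ≡ 39 ≡ 4 (mod 5); since 11 ∣ 55, reducing mod 11 gives t ≡ 39 ≡ 6 (mod 11).

(⇐) Conversely, if t ≡ 4 (mod 5) and t ≡ 6 (mod 11), then by the Chinese remainder theorem t ≡ 39 (mod 55). This is exactly t ≡ 39 (mod 55).

Both implications hold.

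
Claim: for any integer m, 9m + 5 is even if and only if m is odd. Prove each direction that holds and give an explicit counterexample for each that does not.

Both directions hold; the statement is true.

Forward direction. Suppose 9m + 5 is even. Since 9 is odd, 9m and m have the same parity, so 9m + 5 ≡ m + 5 (mod 2). As 5 is odd, 9m + 5 is even exactly when m is odd. Thus m is odd.

Converse. Suppose m is odd; write m = 2j + 1. Then 9m + 5 = 9·(2j + 1) + 5 = 2·9j + 14, which is even.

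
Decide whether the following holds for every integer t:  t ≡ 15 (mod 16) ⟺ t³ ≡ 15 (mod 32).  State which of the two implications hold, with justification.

(⇒) This fails: take t = 31. Then 31 ≡ 15 (mod 16), but 31³ = 29791 ≡ 31 (mod 32), not 15.

(⇐) Conversely, the residues r modulo 32 with r³ ≡ 15 (mod 32) are exactly {15}, and each is ≡ 15 (mod 16).

Not equivalent: only (⇐) holds.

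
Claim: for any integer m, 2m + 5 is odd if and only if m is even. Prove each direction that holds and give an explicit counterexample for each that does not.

(⇒) fails; (⇐) holds.

(→) This fails: take m = 5. Then 2m + 5 = 15, which is odd, yet m = 5 is odd, not even.

(←) Suppose m is even. Since 2 is even, 2m is even for every m, so 2m + 5 has the same parity as 5, which is odd. Hence 2m + 5 is odd.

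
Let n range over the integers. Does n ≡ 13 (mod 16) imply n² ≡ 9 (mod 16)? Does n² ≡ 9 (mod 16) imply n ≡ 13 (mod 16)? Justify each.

Not equivalent: only (⇒) holds.

(←) This fails: take n = 3. Then 3² = 9 ≡ 9 (mod 16), yet 3 ≡ 3 (mod 16), not 13.

(→) Suppose n ≡ 13 (mod 16). Write n = 16j + 13. Then (16j + 13)² = 256j² + 416j + 169 = 16(16j² + 26j + 10) + 9, so n² ≡ 9 (mod 16).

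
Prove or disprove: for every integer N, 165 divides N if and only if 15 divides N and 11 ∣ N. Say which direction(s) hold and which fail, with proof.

(⇒) If 165 ∣ N, write N = 165q. Since 165 = 11·15, N = 15·(11q), so 15 ∣ N; and since 165 = 15·11, N = 11·(15q), so 11 ∣ N.

(⇐) Suppose 15 ∣ N and 11 ∣ N. Any common multiple of 15 and 11 is a multiple of their lcm; here gcd(15, 11) = 1, so lcm(15, 11) = 15·11 = 165, so 165 ∣ N.

Both directions hold.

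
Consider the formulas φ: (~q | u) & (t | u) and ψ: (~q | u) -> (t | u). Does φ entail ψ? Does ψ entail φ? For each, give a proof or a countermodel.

Not equivalent: only (⇒) holds.

(⟸) This fails. Under t = F, q = T, u = F, the left side is false but the right side is true.

(⟹) Assume the antecedent. If t is true, (~q | u) -> (t | u) reduces to true regardless of the other variables. If t is false, the antecedent forces (t = F, q = F, u = T) or (t = F, q = T, u = T), and (~q | u) -> (t | u) holds there. Either way (~q | u) -> (t | u) holds.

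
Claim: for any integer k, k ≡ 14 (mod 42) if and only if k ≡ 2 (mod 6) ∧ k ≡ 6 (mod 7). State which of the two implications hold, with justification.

Neither implication holds.

Forward direction. This fails: k = 14 gives 14 ≡ 14 (mod 42) but 14 ≡ 0 (mod 7), so the conjunction on the right does not hold.

Converse. This fails: k = 20 satisfies both congruences on the right (20 ≡ 2 mod 6 and 20 ≡ 6 mod 7) yet 20 ≡ 20 (mod 42), not 14.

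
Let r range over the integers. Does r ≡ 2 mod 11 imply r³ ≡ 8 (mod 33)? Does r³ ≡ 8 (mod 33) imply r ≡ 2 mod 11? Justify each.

The forward direction fails; the converse holds.

Forward direction. This fails: take r = 13. Then 13 ≡ 2 (mod 11), but 13³ = 2197 ≡ 19 (mod 33), not 8.

Converse. The residues r modulo 33 with r³ ≡ 8 (mod 33) are exactly {2}, and each is ≡ 2 (mod 11).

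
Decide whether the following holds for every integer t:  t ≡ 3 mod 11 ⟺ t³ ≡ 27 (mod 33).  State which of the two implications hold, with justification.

[⇒] This fails: take t = 14. Then 14 ≡ 3 (mod 11), but 14³ = 2744 ≡ 5 (mod 33), not 27.

[⇐] Conversely, the residues r modulo 33 with r³ ≡ 27 (mod 33) are exactly {3}, and each is ≡ 3 (mod 11).

Only the converse holds.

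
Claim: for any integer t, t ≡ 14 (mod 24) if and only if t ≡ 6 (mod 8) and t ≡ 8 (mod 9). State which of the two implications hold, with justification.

(⟹) This fails: t = 38 gives 38 ≡ 14 (mod 24) but 38 ≡ 2 (mod 9), so the conjunction on the right does not hold.

(⟸) Conversely, if t ≡ 6 (mod 8) and t ≡ 8 (mod 9), then by the Chinese remainder theorem t ≡ 62 (mod 72). Since 62 ≡ 14 (mod 24) and 24 ∣ 72, we get t ≡ 14 (mod 24).

Only the converse holds.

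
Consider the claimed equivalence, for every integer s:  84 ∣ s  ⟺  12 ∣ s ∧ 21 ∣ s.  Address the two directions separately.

Converse. Suppose 12 ∣ s and 21 ∣ s. Any common multiple of 12 and 21 is a multiple of their lcm; here lcm(12, 21) = 12·21/gcd(12, 21) = 252/3 = 84, so 84 ∣ s.

Forward direction. If 84 ∣ s, write s = 84q. Since 84 = 7·12, s = 12·(7q), so 12 ∣ s; and since 84 = 4·21, s = 21·(4q), so 21 ∣ s.

Both directions hold; the statement is true.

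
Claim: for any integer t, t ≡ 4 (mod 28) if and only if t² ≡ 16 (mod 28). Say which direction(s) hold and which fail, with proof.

(→) Suppose t ≡ 4 (mod 28). Write t = 28j + 4. Then (28j + 4)² = 784j² + 224j + 16 = 28(28j² + 8j) + 16, so t² ≡ 16 (mod 28).

(←) This fails: take t = 10. Then 10² = 100 ≡ 16 (mod 28), yet 10 ≡ 10 (mod 28), not 4.

(⇒) holds; (⇐) fails.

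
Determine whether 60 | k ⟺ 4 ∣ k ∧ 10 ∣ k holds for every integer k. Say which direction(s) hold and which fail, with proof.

(⟹) If 60 ∣ k, write k = 60q. Since 60 = 15·4, k = 4·(15q), so 4 ∣ k; and since 60 = 6·10, k = 10·(6q), so 10 ∣ k.

(⟸) This fails: take k = 20. Both 4 ∣ 20 and 10 ∣ 20, yet 20 is not a multiple of 60 (since 20 = 0·60 + 20), so 60 ∤ 20.

Not equivalent: only (⇒) holds.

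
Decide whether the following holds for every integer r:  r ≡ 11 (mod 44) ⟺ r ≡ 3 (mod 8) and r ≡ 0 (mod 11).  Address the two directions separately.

(⟸) If r ≡ 3 (mod 8) and r ≡ 0 (mod 11), then by the Chinese remainder theorem r ≡ 11 (mod 88). Since 11 ≡ 11 (mod 44) and 44 ∣ 88, we get r ≡ 11 (mod 44).

(⟹) This fails: r = 55 gives 55 ≡ 11 (mod 44) but 55 ≡ 7 (mod 8), so the conjunction on the right does not hold.

Not equivalent: only (⇐) holds.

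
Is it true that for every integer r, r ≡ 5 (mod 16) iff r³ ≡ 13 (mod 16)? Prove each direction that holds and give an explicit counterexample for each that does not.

[⇒] Suppose r ≡ 5 (mod 16). Write r = 16j + 5. Then (16j + 5)³ = 4096j³ + 3840j² + 1200j + 125 = 16(256j³ + 240j² + 75j + 7) + 13, so r³ ≡ 13 (mod 16).

[⇐] Conversely, suppose r³ ≡ 13 (mod 16). The only residue r in {0, …, 15} with r³ ≡ 13 (mod 16) is r = 5, so r ≡ 5 (mod 16).

Both directions hold.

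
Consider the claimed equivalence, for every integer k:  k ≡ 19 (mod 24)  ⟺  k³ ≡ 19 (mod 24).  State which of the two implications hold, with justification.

Both implications hold.

(⟸) Suppose k³ ≡ 19 (mod 24). The only residue r in {0, …, 23} with r³ ≡ 19 (mod 24) is r = 19, so k ≡ 19 (mod 24).

(⟹) Suppose k ≡ 19 (mod 24). Write k = 24j + 19. Then (24j + 19)³ = 13824j³ + 32832j² + 25992j + 6859 = 24(576j³ + 1368j² + 1083j + 285) + 19, so k³ ≡ 19 (mod 24).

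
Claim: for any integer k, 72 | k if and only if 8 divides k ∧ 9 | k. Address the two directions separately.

[⇒] If 72 ∣ k, write k = 72q. Since 72 = 9·8, k = 8·(9q), so 8 ∣ k; and since 72 = 8·9, k = 9·(8q), so 9 ∣ k.

[⇐] Suppose 8 ∣ k and 9 ∣ k. Any common multiple of 8 and 9 is a multiple of their lcm; here gcd(8, 9) = 1, so lcm(8, 9) = 8·9 = 72, so 72 ∣ k.

Both implications hold.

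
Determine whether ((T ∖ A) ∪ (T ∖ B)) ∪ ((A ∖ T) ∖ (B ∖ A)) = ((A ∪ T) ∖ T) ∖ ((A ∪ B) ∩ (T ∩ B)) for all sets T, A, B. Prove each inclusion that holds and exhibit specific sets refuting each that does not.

(⊇) Let x ∈ ((A ∪ T) ∖ T) ∖ ((A ∪ B) ∩ (T ∩ B)). Then either x ∈ A and x ∉ T, B; or x ∈ A ∩ B and x ∉ T. In each case x ∈ ((T ∖ A) ∪ (T ∖ B)) ∪ ((A ∖ T) ∖ (B ∖ A)), so ((A ∪ T) ∖ T) ∖ ((A ∪ B) ∩ (T ∩ B)) ⊆ ((T ∖ A) ∪ (T ∖ B)) ∪ ((A ∖ T) ∖ (B ∖ A)).

(⊆) This inclusion fails. Take T = {1}, A = ∅, B = ∅; then 1 ∈ ((T ∖ A) ∪ (T ∖ B)) ∪ ((A ∖ T) ∖ (B ∖ A)) but 1 ∉ ((A ∪ T) ∖ T) ∖ ((A ∪ B) ∩ (T ∩ B)).

(⊆) fails; (⊇) holds.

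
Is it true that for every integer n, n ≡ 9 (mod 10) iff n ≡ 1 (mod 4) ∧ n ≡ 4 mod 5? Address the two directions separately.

The forward direction fails; the converse holds.

(⟹) This fails: n = 19 gives 19 ≡ 9 (mod 10) but 19 ≡ 3 (mod 4), so the conjunction on the right does not hold.

(⟸) Conversely, if n ≡ 1 (mod 4) and n ≡ 4 (mod 5), then by the Chinese remainder theorem n ≡ 9 (mod 20). Since 9 ≡ 9 (mod 10) and 10 ∣ 20, we get n ≡ 9 (mod 10).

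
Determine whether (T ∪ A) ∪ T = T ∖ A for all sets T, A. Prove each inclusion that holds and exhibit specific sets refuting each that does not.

(⟸) Let x ∈ T ∖ A. Then x ∈ T and x ∉ A, from which x ∈ (T ∪ A) ∪ T.

(⟹) This inclusion fails. Take T = ∅, A = {1}; then 1 ∈ (T ∪ A) ∪ T but 1 ∉ T ∖ A.

(⊆) fails; (⊇) holds.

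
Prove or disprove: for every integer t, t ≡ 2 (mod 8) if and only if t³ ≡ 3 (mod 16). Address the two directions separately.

(⇒) This fails: take t = 2. Then 2 ≡ 2 (mod 8), but 2³ = 8 ≡ 8 (mod 16), not 3.

(⇐) This fails: take t = 11. Then 11³ = 1331 ≡ 3 (mod 16), yet 11 ≡ 3 (mod 8), not 2.

Neither direction holds.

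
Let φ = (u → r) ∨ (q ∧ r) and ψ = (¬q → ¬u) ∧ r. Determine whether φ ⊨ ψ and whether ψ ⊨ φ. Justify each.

Only the reverse direction holds.

(→) This fails. Under r = F, u = F, q = F, the left side is true but the right side is false.

(←) Assume the antecedent. If r is true, (u → r) ∨ (q ∧ r) reduces to true regardless of the other variables. If r is false, the antecedent cannot hold. Either way (u → r) ∨ (q ∧ r) holds.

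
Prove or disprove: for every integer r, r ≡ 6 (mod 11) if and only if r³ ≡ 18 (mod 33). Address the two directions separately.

(←) The residues r modulo 33 with r³ ≡ 18 (mod 33) are exactly {6}, and each is ≡ 6 (mod 11).

(→) This fails: take r = 17. Then 17 ≡ 6 (mod 11), but 17³ = 4913 ≡ 29 (mod 33), not 18.

Only the reverse direction holds.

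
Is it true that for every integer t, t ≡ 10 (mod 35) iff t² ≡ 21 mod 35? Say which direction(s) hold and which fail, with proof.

(→) This fails: take t = 10. Then 10 ≡ 10 (mod 35), but 10² = 100 ≡ 30 (mod 35), not 21.

(←) This fails: take t = 14. Then 14² = 196 ≡ 21 (mod 35), yet 14 ≡ 14 (mod 35), not 10.

Both directions fail.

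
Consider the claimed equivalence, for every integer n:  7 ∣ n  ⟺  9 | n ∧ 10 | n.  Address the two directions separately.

Neither direction holds.

Forward direction. This fails: take n = 7. Certainly 7 ∣ 7, but 9 ∤ 7.

Converse. This fails: take n = 90. Both 9 ∣ 90 and 10 ∣ 90, yet 90 is not a multiple of 7 (since 90 = 12·7 + 6), so 7 ∤ 90.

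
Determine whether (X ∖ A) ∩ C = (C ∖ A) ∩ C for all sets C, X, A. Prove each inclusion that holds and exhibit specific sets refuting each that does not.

(⟸) This inclusion fails. Take C = {1}, X = ∅, A = ∅; then 1 ∈ (C ∖ A) ∩ C but 1 ∉ (X ∖ A) ∩ C.

(⟹) Let x ∈ (X ∖ A) ∩ C. Then x ∈ C ∩ X and x ∉ A, from which x ∈ (C ∖ A) ∩ C.

Only the forward inclusion holds.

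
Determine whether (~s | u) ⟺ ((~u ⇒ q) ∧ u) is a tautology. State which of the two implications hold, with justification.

Only the reverse direction holds.

(⇒) This fails. Under s = F, q = F, u = F, the left side is true but the right side is false.

(⇐) Assume the antecedent. If s is true, the antecedent forces (s = T, q = F, u = T) or (s = T, q = T, u = T), and ~s | u holds there. If s is false, ~s | u reduces to true regardless of the other variables. Either way ~s | u holds.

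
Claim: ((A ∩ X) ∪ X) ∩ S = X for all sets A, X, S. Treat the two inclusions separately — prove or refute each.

The sets are not equal: only the forward inclusion holds.

(⊆) Let x ∈ ((A ∩ X) ∪ X) ∩ S. Then either x ∈ X ∩ S and x ∉ A; or x ∈ A ∩ X ∩ S. In each case x ∈ X, so ((A ∩ X) ∪ X) ∩ S ⊆ X.

(⊇) This inclusion fails. Take A = ∅, X = {1}, S = ∅; then 1 ∈ X but 1 ∉ ((A ∩ X) ∪ X) ∩ S.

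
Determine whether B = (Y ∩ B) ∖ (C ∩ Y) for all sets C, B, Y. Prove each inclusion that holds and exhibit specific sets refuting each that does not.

The sets are not equal: only the reverse inclusion holds.

(⟹) This inclusion fails. Take C = ∅, B = {1}, Y = ∅; then 1 ∈ B but 1 ∉ (Y ∩ B) ∖ (C ∩ Y).

(⟸) Let x ∈ (Y ∩ B) ∖ (C ∩ Y). Then x ∈ B ∩ Y and x ∉ C, from which x ∈ B.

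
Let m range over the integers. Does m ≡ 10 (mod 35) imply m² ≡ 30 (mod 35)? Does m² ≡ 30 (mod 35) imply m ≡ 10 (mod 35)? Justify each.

(⇒) Suppose m ≡ 10 (mod 35). Write m = 35j + 10. Then (35j + 10)² = 1225j² + 700j + 100 = 35(35j² + 20j + 2) + 30, so m² ≡ 30 (mod 35).

(⇐) This fails: take m = 25. Then 25² = 625 ≡ 30 (mod 35), yet 25 ≡ 25 (mod 35), not 10.

The forward direction holds; the converse fails.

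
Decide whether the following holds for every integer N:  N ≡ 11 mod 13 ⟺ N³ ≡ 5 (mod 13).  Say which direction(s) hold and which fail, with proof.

[⇒] Suppose N ≡ 11 mod 13. Write N = 13j + 11. Then (13j + 11)³ = 2197j³ + 5577j² + 4719j + 1331 = 13(169j³ + 429j² + 363j + 102) + 5, so N³ ≡ 5 (mod 13).

[⇐] This fails: take N = 7. Then 7³ = 343 ≡ 5 (mod 13), yet 7 ≡ 7 (mod 13), not 11.

Not equivalent: only (⇒) holds.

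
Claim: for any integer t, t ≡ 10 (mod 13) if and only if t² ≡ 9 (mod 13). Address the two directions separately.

(⇒) Suppose t ≡ 10 (mod 13). Write t = 13j + 10. Then (13j + 10)² = 169j² + 260j + 100 = 13(13j² + 20j + 7) + 9, so t² ≡ 9 (mod 13).

(⇐) This fails: take t = 3. Then 3² = 9 ≡ 9 (mod 13), yet 3 ≡ 3 (mod 13), not 10.

Only the forward implication holds.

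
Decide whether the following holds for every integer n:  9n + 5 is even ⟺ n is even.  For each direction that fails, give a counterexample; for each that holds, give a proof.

(⟹) This fails: n = 7 gives 9n + 5 = 68, which is even, but 7 is odd, not even.

(⟸) This also fails: n = 6 is even, but 9n + 5 = 59 is odd, not even.

(⇒) fails and (⇐) fails.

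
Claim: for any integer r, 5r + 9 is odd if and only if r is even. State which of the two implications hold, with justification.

Equivalent; both directions hold.

[⇒] Suppose 5r + 9 is odd. Since 5 is odd, 5r and r have the same parity, so 5r + 9 ≡ r + 9 (mod 2). As 9 is odd, 5r + 9 is odd exactly when r is even. Thus r is even.

[⇐] Conversely, suppose r is even; write r = 2j. Then 5r + 9 = 5·(2j) + 9 = 2·5j + 9, which is odd.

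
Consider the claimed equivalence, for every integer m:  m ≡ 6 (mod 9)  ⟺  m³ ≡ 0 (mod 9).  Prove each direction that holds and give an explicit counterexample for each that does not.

The forward direction holds; the converse fails.

(⇒) Suppose m ≡ 6 (mod 9). Write m = 9j + 6. Then (9j + 6)³ = 729j³ + 1458j² + 972j + 216 = 9(81j³ + 162j² + 108j + 24) + 0, so m³ ≡ 0 (mod 9).

(⇐) This fails: take m = 0. Then 0³ = 0 ≡ 0 (mod 9), yet 0 ≡ 0 (mod 9), not 6.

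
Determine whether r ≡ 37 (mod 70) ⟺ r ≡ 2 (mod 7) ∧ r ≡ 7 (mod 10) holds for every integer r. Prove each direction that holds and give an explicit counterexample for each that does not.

(⟸) If r ≡ 2 (mod 7) and r ≡ 7 (mod 10), then by the Chinese remainder theorem r ≡ 37 (mod 70). This is exactly r ≡ 37 (mod 70).

(⟹) Suppose r ≡ 37 (mod 70); write r = 70j + 37. Since 7 ∣ 70, reducing mod 7 gives r ≡ 37 ≡ 2 (mod 7); since 10 ∣ 70, reducing mod 10 gives r ≡ 37 ≡ 7 (mod 10).

Both directions hold; the statement is true.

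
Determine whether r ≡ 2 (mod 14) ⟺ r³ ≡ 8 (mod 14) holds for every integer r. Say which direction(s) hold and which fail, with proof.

(→) Suppose r ≡ 2 (mod 14). Write r = 14j + 2. Then (14j + 2)³ = 2744j³ + 1176j² + 168j + 8 = 14(196j³ + 84j² + 12j) + 8, so r³ ≡ 8 (mod 14).

(←) This fails: take r = 4. Then 4³ = 64 ≡ 8 (mod 14), yet 4 ≡ 4 (mod 14), not 2.

The forward direction holds; the converse fails.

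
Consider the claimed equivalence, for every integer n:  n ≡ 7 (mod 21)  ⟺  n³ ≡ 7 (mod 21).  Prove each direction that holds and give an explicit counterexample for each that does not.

(⇐) Suppose n³ ≡ 7 (mod 21). The only residue r in {0, …, 20} with r³ ≡ 7 (mod 21) is r = 7, so n ≡ 7 (mod 21).

(⇒) Suppose n ≡ 7 (mod 21). Write n = 21j + 7. Then (21j + 7)³ = 9261j³ + 9261j² + 3087j + 343 = 21(441j³ + 441j² + 147j + 16) + 7, so n³ ≡ 7 (mod 21).

The biconditional holds.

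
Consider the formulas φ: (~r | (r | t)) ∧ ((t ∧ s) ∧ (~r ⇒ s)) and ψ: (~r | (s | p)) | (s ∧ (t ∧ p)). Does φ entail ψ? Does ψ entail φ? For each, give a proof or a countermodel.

Only the forward direction holds.

(→) Assume the antecedent. If s is true, (~r | (s | p)) | (s ∧ (t ∧ p)) reduces to true regardless of the other variables. If s is false, the antecedent cannot hold. Either way (~r | (s | p)) | (s ∧ (t ∧ p)) holds.

(←) This fails. Under t = F, s = F, p = F, r = F, the left side is false but the right side is true.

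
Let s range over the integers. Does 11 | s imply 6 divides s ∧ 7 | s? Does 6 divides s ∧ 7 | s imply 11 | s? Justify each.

(⇒) fails and (⇐) fails.

(⟹) This fails: take s = 11. Certainly 11 ∣ 11, but 6 ∤ 11.

(⟸) This fails: take s = 42. Both 6 ∣ 42 and 7 ∣ 42, yet 42 is not a multiple of 11 (since 42 = 3·11 + 9), so 11 ∤ 42.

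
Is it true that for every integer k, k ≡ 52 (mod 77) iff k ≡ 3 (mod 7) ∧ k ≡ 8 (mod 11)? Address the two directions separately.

(→) Suppose k ≡ 52 (mod 77); write k = 77j + 52. Since 7 ∣ 77, reducing mod 7 gives k ≡ 52 ≡ 3 (mod 7); since 11 ∣ 77, reducing mod 11 gives k ≡ 52 ≡ 8 (mod 11).

(←) Conversely, if k ≡ 3 (mod 7) and k ≡ 8 (mod 11), then by the Chinese remainder theorem k ≡ 52 (mod 77). This is exactly k ≡ 52 (mod 77).

Both directions hold; the statement is true.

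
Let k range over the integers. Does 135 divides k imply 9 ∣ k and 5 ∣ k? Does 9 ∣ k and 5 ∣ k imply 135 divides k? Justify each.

Forward direction. If 135 ∣ k, write k = 135q. Since 135 = 15·9, k = 9·(15q), so 9 ∣ k; and since 135 = 27·5, k = 5·(27q), so 5 ∣ k.

Converse. This fails: take k = 45. Both 9 ∣ 45 and 5 ∣ 45, yet 45 is not a multiple of 135 (since 45 = 0·135 + 45), so 135 ∤ 45.

(⇒) holds; (⇐) fails.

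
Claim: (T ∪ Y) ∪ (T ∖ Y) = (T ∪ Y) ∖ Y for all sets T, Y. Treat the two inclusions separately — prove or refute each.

(⟹) This inclusion fails. Take T = ∅, Y = {1}; then 1 ∈ (T ∪ Y) ∪ (T ∖ Y) but 1 ∉ (T ∪ Y) ∖ Y.

(⟸) Let x ∈ (T ∪ Y) ∖ Y. Then x ∈ T and x ∉ Y, from which x ∈ (T ∪ Y) ∪ (T ∖ Y).

The sets are not equal: only the reverse inclusion holds.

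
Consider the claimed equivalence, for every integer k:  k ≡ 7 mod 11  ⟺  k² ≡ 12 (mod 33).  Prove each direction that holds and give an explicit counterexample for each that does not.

Forward direction. This fails: take k = 7. Then 7 ≡ 7 (mod 11), but 7² = 49 ≡ 16 (mod 33), not 12.

Converse. This fails: take k = 12. Then 12² = 144 ≡ 12 (mod 33), yet 12 ≡ 1 (mod 11), not 7.

(⇒) fails and (⇐) fails.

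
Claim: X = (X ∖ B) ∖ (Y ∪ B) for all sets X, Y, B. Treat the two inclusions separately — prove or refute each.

Reverse inclusion. Let x ∈ (X ∖ B) ∖ (Y ∪ B). Then x ∈ X and x ∉ Y, B, from which x ∈ X.

Forward inclusion. This inclusion fails. Take X = {1}, Y = {1}, B = ∅; then 1 ∈ X but 1 ∉ (X ∖ B) ∖ (Y ∪ B).

Only the reverse inclusion holds.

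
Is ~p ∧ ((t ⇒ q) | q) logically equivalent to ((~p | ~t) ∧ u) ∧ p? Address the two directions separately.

[⇒] This fails. Under u = F, q = F, t = F, p = F, the left side is true but the right side is false.

[⇐] This fails. Under u = T, q = F, t = F, p = T, the left side is false but the right side is true.

Both directions fail.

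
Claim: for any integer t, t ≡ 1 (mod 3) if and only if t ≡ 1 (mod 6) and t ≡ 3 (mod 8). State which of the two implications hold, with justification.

[⇒] This fails: t = 1 gives 1 ≡ 1 (mod 3) but 1 ≡ 1 (mod 8), so the conjunction on the right does not hold.

[⇐] Conversely, if t ≡ 1 (mod 6) and t ≡ 3 (mod 8), then by the Chinese remainder theorem t ≡ 19 (mod 24). Since 19 ≡ 1 (mod 3) and 3 ∣ 24, we get t ≡ 1 (mod 3).

Only the converse holds.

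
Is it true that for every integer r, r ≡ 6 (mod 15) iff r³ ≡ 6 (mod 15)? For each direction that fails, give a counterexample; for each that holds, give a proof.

The biconditional holds.

[⇒] Suppose r ≡ 6 (mod 15). Write r = 15j + 6. Then (15j + 6)³ = 3375j³ + 4050j² + 1620j + 216 = 15(225j³ + 270j² + 108j + 14) + 6, so r³ ≡ 6 (mod 15).

[⇐] Conversely, suppose r³ ≡ 6 (mod 15). The only residue r in {0, …, 14} with r³ ≡ 6 (mod 15) is r = 6, so r ≡ 6 (mod 15).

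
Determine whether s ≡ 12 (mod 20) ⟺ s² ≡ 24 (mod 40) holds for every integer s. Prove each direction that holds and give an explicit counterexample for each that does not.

(→) Suppose s ≡ 12 (mod 20). Working modulo 40, s ∈ {12, 32}; for each such r, r² ≡ 24 (mod 40).

(←) This fails: take s = 8. Then 8² = 64 ≡ 24 (mod 40), yet 8 ≡ 8 (mod 20), not 12.

Not equivalent: only (⇒) holds.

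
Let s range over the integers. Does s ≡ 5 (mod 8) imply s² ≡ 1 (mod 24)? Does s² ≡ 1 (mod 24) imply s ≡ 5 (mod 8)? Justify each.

Neither direction holds.

[⇒] This fails: take s = 21. Then 21 ≡ 5 (mod 8), but 21² = 441 ≡ 9 (mod 24), not 1.

[⇐] This fails: take s = 1. Then 1² = 1 ≡ 1 (mod 24), yet 1 ≡ 1 (mod 8), not 5.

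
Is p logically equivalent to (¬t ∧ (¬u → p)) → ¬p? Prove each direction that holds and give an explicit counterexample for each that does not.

(⇒) This fails. Under u = F, t = F, p = T, the left side is true but the right side is false.

(⇐) This fails. Under u = F, t = F, p = F, the left side is false but the right side is true.

Neither direction holds.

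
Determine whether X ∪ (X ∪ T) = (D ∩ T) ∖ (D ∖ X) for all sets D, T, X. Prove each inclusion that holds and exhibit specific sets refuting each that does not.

Only the reverse inclusion holds.

(⟹) This inclusion fails. Take D = ∅, T = {1}, X = ∅; then 1 ∈ X ∪ (X ∪ T) but 1 ∉ (D ∩ T) ∖ (D ∖ X).

(⟸) Let x ∈ (D ∩ T) ∖ (D ∖ X). Then x ∈ D ∩ T ∩ X, from which x ∈ X ∪ (X ∪ T).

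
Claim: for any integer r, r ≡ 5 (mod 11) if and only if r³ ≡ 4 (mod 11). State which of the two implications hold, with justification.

(→) Suppose r ≡ 5 (mod 11). Write r = 11j + 5. Then (11j + 5)³ = 1331j³ + 1815j² + 825j + 125 = 11(121j³ + 165j² + 75j + 11) + 4, so r³ ≡ 4 (mod 11).

(←) Conversely, suppose r³ ≡ 4 (mod 11). The only residue r in {0, …, 10} with r³ ≡ 4 (mod 11) is r = 5, so r ≡ 5 (mod 11).

Both directions hold; the statement is true.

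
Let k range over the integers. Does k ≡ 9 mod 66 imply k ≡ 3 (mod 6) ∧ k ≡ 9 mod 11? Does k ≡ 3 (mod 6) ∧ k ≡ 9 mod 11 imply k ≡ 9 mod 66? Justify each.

[⇒] Suppose k ≡ 9 (mod 66); write k = 66j + 9. Since 6 ∣ 66, reducing mod 6 gives k ≡ 9 ≡ 3 (mod 6); since 11 ∣ 66, reducing mod 11 gives k ≡ 9 (mod 11).

[⇐] Conversely, if k ≡ 3 (mod 6) and k ≡ 9 (mod 11), then by the Chinese remainder theorem k ≡ 9 (mod 66). This is exactly k ≡ 9 (mod 66).

Both directions hold; the statement is true.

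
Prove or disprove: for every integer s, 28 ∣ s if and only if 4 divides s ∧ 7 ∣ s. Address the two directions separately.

Equivalent; both directions hold.

(→) If 28 ∣ s, write s = 28q. Since 28 = 7·4, s = 4·(7q), so 4 ∣ s; and since 28 = 4·7, s = 7·(4q), so 7 ∣ s.

(←) Suppose 4 ∣ s and 7 ∣ s. Any common multiple of 4 and 7 is a multiple of their lcm; here gcd(4, 7) = 1, so lcm(4, 7) = 4·7 = 28, so 28 ∣ s.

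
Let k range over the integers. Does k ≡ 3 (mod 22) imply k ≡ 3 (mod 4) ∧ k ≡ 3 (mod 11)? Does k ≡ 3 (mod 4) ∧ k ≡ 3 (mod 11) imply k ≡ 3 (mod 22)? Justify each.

(⟹) This fails: k = 25 gives 25 ≡ 3 (mod 22) but 25 ≡ 1 (mod 4), so the conjunction on the right does not hold.

(⟸) Conversely, if k ≡ 3 (mod 4) and k ≡ 3 (mod 11), then by the Chinese remainder theorem k ≡ 3 (mod 44). Since 3 ≡ 3 (mod 22) and 22 ∣ 44, we get k ≡ 3 (mod 22).

Not equivalent: only (⇐) holds.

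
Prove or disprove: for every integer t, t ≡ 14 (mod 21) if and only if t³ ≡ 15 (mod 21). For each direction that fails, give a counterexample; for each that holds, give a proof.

(⇒) fails and (⇐) fails.

[⇒] This fails: take t = 14. Then 14 ≡ 14 (mod 21), but 14³ = 2744 ≡ 14 (mod 21), not 15.

[⇐] This fails: take t = 9. Then 9³ = 729 ≡ 15 (mod 21), yet 9 ≡ 9 (mod 21), not 14.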